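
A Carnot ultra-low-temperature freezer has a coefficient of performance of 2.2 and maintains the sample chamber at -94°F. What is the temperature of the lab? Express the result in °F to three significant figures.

72.2 °F

COP_R = T_C/(T_H − T_C) gives T_H − T_C = T_C/COP.
With T_C = 203.15 K, T_H = 203.15 × (1 + 1/2.2) = 295.49 K.
Converting, 295.49 K = 72.21°F.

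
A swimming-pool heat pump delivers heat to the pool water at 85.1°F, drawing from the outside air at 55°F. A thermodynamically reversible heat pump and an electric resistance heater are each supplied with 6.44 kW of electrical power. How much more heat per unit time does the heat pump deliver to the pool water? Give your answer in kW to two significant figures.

In absolute terms T_C = 285.93 K and T_H = 302.65 K, so ΔT = 16.72 K.
COP_Carnot = T_H/ΔT = 302.65/16.72 = 18.10.
The heat pump delivers Q̇_H = COP × Ẇ = 116.6 kW; the resistance heater delivers Ẇ = 6.440 kW.
Extra = (COP − 1)·Ẇ = 110.1 kW.

110 kW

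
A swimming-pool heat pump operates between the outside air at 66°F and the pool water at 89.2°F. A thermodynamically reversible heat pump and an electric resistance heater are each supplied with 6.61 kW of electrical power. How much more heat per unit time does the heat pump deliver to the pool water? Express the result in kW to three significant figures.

150 kW

In absolute terms T_C = 292.04 K and T_H = 304.93 K, so ΔT = 12.89 K.
COP_Carnot = T_H/ΔT = 304.93/12.89 = 23.66.
The heat pump delivers Q̇_H = COP × Ẇ = 156.4 kW; the resistance heater delivers Ẇ = 6.610 kW.
Extra = (COP − 1)·Ẇ = 149.8 kW.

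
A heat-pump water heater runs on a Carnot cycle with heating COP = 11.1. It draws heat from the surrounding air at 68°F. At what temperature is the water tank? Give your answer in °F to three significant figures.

120 °F

COP_HP = T_H/(T_H − T_C) rearranges to T_H = COP·T_C/(COP − 1).
With T_C = 293.15 K, T_H = 11.1 × 293.15/10.10 = 322.17 K.
Converting, 322.17 K = 120.24°F.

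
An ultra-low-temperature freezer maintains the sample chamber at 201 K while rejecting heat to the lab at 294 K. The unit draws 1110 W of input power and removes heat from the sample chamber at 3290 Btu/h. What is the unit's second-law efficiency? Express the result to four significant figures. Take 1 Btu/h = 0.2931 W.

Converting, Q̇_C = 3290 Btu/h = 964.3 W, so COP_actual = Q̇_C/Ẇ = 964.3/1110 = 0.8687.
The reservoir spacing is ΔT = 294 − 201 = 93.00 K.
COP_Carnot = T_C/ΔT = 201.00/93.00 = 2.161.
η_II = COP_actual/COP_Carnot = 0.8687/2.161 = 0.4020.

0.4020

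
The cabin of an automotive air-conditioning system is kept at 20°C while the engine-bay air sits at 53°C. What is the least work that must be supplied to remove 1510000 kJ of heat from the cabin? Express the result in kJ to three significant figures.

170000 kJ

In absolute terms T_C = 293.15 K and T_H = 326.15 K, so ΔT = 33.00 K.
The reversible limit is COP_R = T_C/ΔT = 8.883, so W_min = Q_C/COP = Q_C·ΔT/T_C.
W_min = 1510000 × 33.00/293.15 = 170000 kJ.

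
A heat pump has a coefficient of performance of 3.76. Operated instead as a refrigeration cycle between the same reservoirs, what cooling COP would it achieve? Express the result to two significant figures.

Since Q_H = Q_C + W for any cycle, COP_R = Q_C/W = Q_H/W − 1.
COP_R = 3.76 − 1 = 2.76.

2.8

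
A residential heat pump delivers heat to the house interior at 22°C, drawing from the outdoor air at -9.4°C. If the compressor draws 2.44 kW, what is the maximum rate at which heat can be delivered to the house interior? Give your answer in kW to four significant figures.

22.94 kW

In absolute terms T_C = 263.75 K and T_H = 295.15 K, so ΔT = 31.40 K.
COP_Carnot = T_H/ΔT = 295.15/31.40 = 9.400.
Q̇_max = COP_Carnot × Ẇ = 9.400 × 2.440 kW = 22.94 kW.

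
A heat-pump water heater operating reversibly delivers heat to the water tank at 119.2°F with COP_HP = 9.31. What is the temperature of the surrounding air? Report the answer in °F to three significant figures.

57.0 °F

COP_HP = T_H/(T_H − T_C) gives T_H − T_C = T_H/COP.
With T_H = 321.59 K, T_C = 321.59 × (1 − 1/9.31) = 287.05 K.
Converting, 287.05 K = 57.02°F.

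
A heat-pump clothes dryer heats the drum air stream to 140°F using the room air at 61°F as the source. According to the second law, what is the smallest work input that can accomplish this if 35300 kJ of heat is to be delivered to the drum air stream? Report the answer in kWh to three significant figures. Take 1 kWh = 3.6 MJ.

In absolute terms T_C = 289.26 K and T_H = 333.15 K, so ΔT = 43.89 K.
The reversible limit is COP_HP = T_H/ΔT = 7.591, so W_min = Q_H/COP = Q_H·ΔT/T_H.
W_min = 35300 × 43.89/333.15 = 4650 kJ = 1.292 kWh.

1.29 kWh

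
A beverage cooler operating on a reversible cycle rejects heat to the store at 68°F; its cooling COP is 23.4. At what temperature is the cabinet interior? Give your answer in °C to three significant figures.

7.99 °C

For a Carnot refrigerator COP_R = T_C/(T_H − T_C), so T_C = COP·T_H/(1 + COP).
With T_H = 293.15 K, T_C = 23.4 × 293.15/24.40 = 281.14 K.
Converting, 281.14 K = 7.99°C.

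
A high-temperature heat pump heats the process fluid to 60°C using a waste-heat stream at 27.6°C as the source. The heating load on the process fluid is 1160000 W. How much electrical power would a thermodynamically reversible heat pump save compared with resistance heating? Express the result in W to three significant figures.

1050000 W

In absolute terms T_C = 300.75 K and T_H = 333.15 K, so ΔT = 32.40 K.
COP_Carnot = T_H/ΔT = 333.15/32.40 = 10.28.
Resistance heating needs Ẇ_res = Q̇_H = 1160000 W; the reversible heat pump needs only Ẇ_hp = Q̇_H/COP = 112800 W.
Saving = 1160000 − 112800 = 1047000 W.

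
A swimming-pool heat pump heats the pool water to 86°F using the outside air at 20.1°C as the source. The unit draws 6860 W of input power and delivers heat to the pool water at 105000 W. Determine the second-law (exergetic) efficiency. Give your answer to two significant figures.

COP_actual = Q̇_H/Ẇ = 105000/6860 = 15.31.
In absolute terms T_C = 293.25 K and T_H = 303.15 K, so ΔT = 9.900 K.
COP_Carnot = T_H/ΔT = 303.15/9.900 = 30.62.
η_II = COP_actual/COP_Carnot = 15.31/30.62 = 0.4999.

0.50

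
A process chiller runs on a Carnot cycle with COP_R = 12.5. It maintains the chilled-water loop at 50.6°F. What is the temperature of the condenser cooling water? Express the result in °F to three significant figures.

COP_R = T_C/(T_H − T_C) gives T_H − T_C = T_C/COP.
With T_C = 283.48 K, T_H = 283.48 × (1 + 1/12.5) = 306.16 K.
Converting, 306.16 K = 91.42°F.

91.4 °F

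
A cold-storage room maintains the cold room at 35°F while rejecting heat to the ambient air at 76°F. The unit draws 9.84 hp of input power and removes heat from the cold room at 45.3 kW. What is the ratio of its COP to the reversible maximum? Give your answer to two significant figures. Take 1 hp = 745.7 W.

Converting, Q̇_C = 45.30 kW = 60.75 hp, so COP_actual = Q̇_C/Ẇ = 60.75/9.840 = 6.174.
In absolute terms T_C = 274.82 K and T_H = 297.59 K, so ΔT = 22.78 K.
COP_Carnot = T_C/ΔT = 274.82/22.78 = 12.07.
η_II = COP_actual/COP_Carnot = 6.174/12.07 = 0.5117.

0.51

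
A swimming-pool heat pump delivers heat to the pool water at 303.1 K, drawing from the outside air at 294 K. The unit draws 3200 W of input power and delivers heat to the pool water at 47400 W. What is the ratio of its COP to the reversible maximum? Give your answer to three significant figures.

COP_actual = Q̇_H/Ẇ = 47400/3200 = 14.81.
The reservoir spacing is ΔT = 303.1 − 294 = 9.100 K.
COP_Carnot = T_H/ΔT = 303.10/9.100 = 33.31.
η_II = COP_actual/COP_Carnot = 14.81/33.31 = 0.4447.

0.445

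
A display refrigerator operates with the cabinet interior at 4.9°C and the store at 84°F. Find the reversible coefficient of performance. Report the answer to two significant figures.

In absolute terms T_C = 278.05 K and T_H = 302.04 K, so ΔT = 23.99 K.
For a reversible cycle, COP_Carnot = T_C/ΔT = 278.05/23.99 = 11.59.

12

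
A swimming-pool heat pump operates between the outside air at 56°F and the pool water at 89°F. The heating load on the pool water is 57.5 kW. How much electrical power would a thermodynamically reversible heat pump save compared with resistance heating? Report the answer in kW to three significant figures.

54.0 kW

In absolute terms T_C = 286.48 K and T_H = 304.82 K, so ΔT = 18.33 K.
COP_Carnot = T_H/ΔT = 304.82/18.33 = 16.63.
Resistance heating needs Ẇ_res = Q̇_H = 57.50 kW; the reversible heat pump needs only Ẇ_hp = Q̇_H/COP = 3.458 kW.
Saving = 57.50 − 3.458 = 54.04 kW.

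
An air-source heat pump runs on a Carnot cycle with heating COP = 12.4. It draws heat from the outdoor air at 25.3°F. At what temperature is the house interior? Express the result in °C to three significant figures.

19.9 °C

COP_HP = T_H/(T_H − T_C) rearranges to T_H = COP·T_C/(COP − 1).
With T_C = 269.43 K, T_H = 12.4 × 269.43/11.40 = 293.06 K.
Converting, 293.06 K = 19.91°C.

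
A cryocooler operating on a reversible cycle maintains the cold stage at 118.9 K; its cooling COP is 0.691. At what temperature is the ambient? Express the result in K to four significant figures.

COP_R = T_C/(T_H − T_C) gives T_H − T_C = T_C/COP.
With T_C = 118.90 K, T_H = 118.90 × (1 + 1/0.691) = 290.97 K.

291.0 K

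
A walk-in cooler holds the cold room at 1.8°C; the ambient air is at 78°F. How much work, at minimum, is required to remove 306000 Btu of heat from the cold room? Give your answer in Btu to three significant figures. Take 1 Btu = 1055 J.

26400 Btu

In absolute terms T_C = 274.95 K and T_H = 298.71 K, so ΔT = 23.76 K.
The reversible limit is COP_R = T_C/ΔT = 11.57, so W_min = Q_C/COP = Q_C·ΔT/T_C.
W_min = 306000 × 23.76/274.95 = 26440 Btu.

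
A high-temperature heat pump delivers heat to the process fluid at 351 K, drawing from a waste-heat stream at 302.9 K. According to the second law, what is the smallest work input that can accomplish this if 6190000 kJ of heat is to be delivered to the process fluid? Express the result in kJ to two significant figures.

The reservoir spacing is ΔT = 351 − 302.9 = 48.10 K.
The reversible limit is COP_HP = T_H/ΔT = 7.297, so W_min = Q_H/COP = Q_H·ΔT/T_H.
W_min = 6190000 × 48.10/351.00 = 848300 kJ.

850000 kJ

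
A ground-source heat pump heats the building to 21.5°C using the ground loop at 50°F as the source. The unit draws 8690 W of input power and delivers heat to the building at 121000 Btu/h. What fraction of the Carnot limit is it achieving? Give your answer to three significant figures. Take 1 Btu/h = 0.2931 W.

Converting, Q̇_H = 121000 Btu/h = 35470 W, so COP_actual = Q̇_H/Ẇ = 35470/8690 = 4.081.
In absolute terms T_C = 283.15 K and T_H = 294.65 K, so ΔT = 11.50 K.
COP_Carnot = T_H/ΔT = 294.65/11.50 = 25.62.
η_II = COP_actual/COP_Carnot = 4.081/25.62 = 0.1593.

0.159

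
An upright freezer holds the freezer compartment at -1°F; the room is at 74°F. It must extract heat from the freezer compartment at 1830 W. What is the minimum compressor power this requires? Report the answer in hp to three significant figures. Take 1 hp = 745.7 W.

0.401 hp

In absolute terms T_C = 254.82 K and T_H = 296.48 K, so ΔT = 41.67 K.
COP_Carnot = T_C/ΔT = 254.82/41.67 = 6.116.
Ẇ_min = Q̇/COP_Carnot = 1830/6.116 = 299.2 W = 0.4013 hp.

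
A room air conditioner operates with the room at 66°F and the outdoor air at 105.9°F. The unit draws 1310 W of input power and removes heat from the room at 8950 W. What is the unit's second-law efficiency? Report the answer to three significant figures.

0.519

COP_actual = Q̇_C/Ẇ = 8950/1310 = 6.832.
In absolute terms T_C = 292.04 K and T_H = 314.21 K, so ΔT = 22.17 K.
COP_Carnot = T_C/ΔT = 292.04/22.17 = 13.17.
η_II = COP_actual/COP_Carnot = 6.832/13.17 = 0.5186.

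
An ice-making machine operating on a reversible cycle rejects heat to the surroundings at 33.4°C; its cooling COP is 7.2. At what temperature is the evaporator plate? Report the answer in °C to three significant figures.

For a Carnot refrigerator COP_R = T_C/(T_H − T_C), so T_C = COP·T_H/(1 + COP).
With T_H = 306.55 K, T_C = 7.2 × 306.55/8.200 = 269.17 K.
Converting, 269.17 K = -3.98°C.

-3.98 °C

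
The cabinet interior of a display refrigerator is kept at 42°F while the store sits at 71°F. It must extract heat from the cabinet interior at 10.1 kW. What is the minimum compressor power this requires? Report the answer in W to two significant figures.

580 W

In absolute terms T_C = 278.71 K and T_H = 294.82 K, so ΔT = 16.11 K.
COP_Carnot = T_C/ΔT = 278.71/16.11 = 17.30.
Ẇ_min = Q̇/COP_Carnot = 10.10/17.30 = 0.5838 kW = 583.8 W.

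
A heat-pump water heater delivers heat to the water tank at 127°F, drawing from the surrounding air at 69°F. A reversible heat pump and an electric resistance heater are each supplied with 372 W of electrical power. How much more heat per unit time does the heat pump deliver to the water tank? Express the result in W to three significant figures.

3390 W

In absolute terms T_C = 293.71 K and T_H = 325.93 K, so ΔT = 32.22 K.
COP_Carnot = T_H/ΔT = 325.93/32.22 = 10.12.
The heat pump delivers Q̇_H = COP × Ẇ = 3763 W; the resistance heater delivers Ẇ = 372.0 W.
Extra = (COP − 1)·Ẇ = 3391 W.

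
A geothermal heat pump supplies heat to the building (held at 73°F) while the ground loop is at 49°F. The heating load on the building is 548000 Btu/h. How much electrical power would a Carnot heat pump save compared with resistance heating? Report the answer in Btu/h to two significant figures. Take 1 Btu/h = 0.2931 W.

In absolute terms T_C = 282.59 K and T_H = 295.93 K, so ΔT = 13.33 K.
COP_Carnot = T_H/ΔT = 295.93/13.33 = 22.19.
Resistance heating needs Ẇ_res = Q̇_H = 548000 Btu/h; the reversible heat pump needs only Ẇ_hp = Q̇_H/COP = 24690 Btu/h.
Saving = 548000 − 24690 = 523300 Btu/h.

520000 Btu/h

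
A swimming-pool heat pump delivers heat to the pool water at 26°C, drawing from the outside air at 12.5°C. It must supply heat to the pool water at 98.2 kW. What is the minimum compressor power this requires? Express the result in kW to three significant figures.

In absolute terms T_C = 285.65 K and T_H = 299.15 K, so ΔT = 13.50 K.
COP_Carnot = T_H/ΔT = 299.15/13.50 = 22.16.
Ẇ_min = Q̇/COP_Carnot = 98.20/22.16 = 4.432 kW.

4.43 kW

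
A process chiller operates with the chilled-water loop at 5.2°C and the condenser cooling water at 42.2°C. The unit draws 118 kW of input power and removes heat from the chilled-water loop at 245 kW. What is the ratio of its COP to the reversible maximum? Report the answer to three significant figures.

0.276

COP_actual = Q̇_C/Ẇ = 245.0/118.0 = 2.076.
In absolute terms T_C = 278.35 K and T_H = 315.35 K, so ΔT = 37.00 K.
COP_Carnot = T_C/ΔT = 278.35/37.00 = 7.523.
η_II = COP_actual/COP_Carnot = 2.076/7.523 = 0.2760.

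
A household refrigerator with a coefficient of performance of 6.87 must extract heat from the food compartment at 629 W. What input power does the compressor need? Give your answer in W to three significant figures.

91.6 W

Ẇ = Q̇_C/COP = 629.0/6.87 = 91.56 W.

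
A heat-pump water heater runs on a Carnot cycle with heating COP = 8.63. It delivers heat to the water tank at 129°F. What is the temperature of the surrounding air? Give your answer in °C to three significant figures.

COP_HP = T_H/(T_H − T_C) gives T_H − T_C = T_H/COP.
With T_H = 327.04 K, T_C = 327.04 × (1 − 1/8.63) = 289.14 K.
Converting, 289.14 K = 15.99°C.

16.0 °C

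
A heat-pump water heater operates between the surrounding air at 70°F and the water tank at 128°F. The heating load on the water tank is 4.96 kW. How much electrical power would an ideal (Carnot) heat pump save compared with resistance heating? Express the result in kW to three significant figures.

4.47 kW

In absolute terms T_C = 294.26 K and T_H = 326.48 K, so ΔT = 32.22 K.
COP_Carnot = T_H/ΔT = 326.48/32.22 = 10.13.
Resistance heating needs Ẇ_res = Q̇_H = 4.960 kW; the reversible heat pump needs only Ẇ_hp = Q̇_H/COP = 0.4895 kW.
Saving = 4.960 − 0.4895 = 4.470 kW.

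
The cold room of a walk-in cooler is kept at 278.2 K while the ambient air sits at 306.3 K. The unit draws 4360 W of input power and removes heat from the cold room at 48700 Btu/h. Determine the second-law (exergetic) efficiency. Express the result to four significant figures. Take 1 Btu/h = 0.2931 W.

Converting, Q̇_C = 48700 Btu/h = 14270 W, so COP_actual = Q̇_C/Ẇ = 14270/4360 = 3.274.
The reservoir spacing is ΔT = 306.3 − 278.2 = 28.10 K.
COP_Carnot = T_C/ΔT = 278.20/28.10 = 9.900.
η_II = COP_actual/COP_Carnot = 3.274/9.900 = 0.3307.

0.3307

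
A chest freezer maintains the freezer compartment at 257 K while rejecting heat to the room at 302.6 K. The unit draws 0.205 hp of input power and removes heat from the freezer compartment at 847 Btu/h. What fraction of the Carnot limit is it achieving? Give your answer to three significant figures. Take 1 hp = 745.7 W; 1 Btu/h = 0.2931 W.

Converting, Q̇_C = 847.0 Btu/h = 0.3329 hp, so COP_actual = Q̇_C/Ẇ = 0.3329/0.2050 = 1.624.
The reservoir spacing is ΔT = 302.6 − 257 = 45.60 K.
COP_Carnot = T_C/ΔT = 257.00/45.60 = 5.636.
η_II = COP_actual/COP_Carnot = 1.624/5.636 = 0.2881.

0.288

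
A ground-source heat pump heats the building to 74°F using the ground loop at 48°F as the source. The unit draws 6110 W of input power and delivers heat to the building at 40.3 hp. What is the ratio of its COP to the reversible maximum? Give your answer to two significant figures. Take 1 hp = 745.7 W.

Converting, Q̇_H = 40.30 hp = 30050 W, so COP_actual = Q̇_H/Ẇ = 30050/6110 = 4.918.
In absolute terms T_C = 282.04 K and T_H = 296.48 K, so ΔT = 14.44 K.
COP_Carnot = T_H/ΔT = 296.48/14.44 = 20.53.
η_II = COP_actual/COP_Carnot = 4.918/20.53 = 0.2396.

0.24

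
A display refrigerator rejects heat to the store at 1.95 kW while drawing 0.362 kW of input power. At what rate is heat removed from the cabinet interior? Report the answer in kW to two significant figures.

For a cyclic device the first law requires Q̇_H = Q̇_C + Ẇ.
Q̇_C = Q̇_H − Ẇ = 1.588 kW.

1.6 kW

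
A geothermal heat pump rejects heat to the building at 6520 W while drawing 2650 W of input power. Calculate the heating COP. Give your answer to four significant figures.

The first law gives Q̇_H = Q̇_C + Ẇ, so the three rates are Q̇_C = 3870, Q̇_H = 6520, Ẇ = 2650 W.
COP_HP = Q̇_H/Ẇ = 6520/2650 = 2.460.

2.460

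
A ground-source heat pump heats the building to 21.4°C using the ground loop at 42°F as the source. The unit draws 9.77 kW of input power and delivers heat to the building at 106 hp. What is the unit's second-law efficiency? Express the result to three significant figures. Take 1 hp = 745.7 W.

0.435

Converting, Q̇_H = 106.0 hp = 79.04 kW, so COP_actual = Q̇_H/Ẇ = 79.04/9.770 = 8.091.
In absolute terms T_C = 278.71 K and T_H = 294.55 K, so ΔT = 15.84 K.
COP_Carnot = T_H/ΔT = 294.55/15.84 = 18.59.
η_II = COP_actual/COP_Carnot = 8.091/18.59 = 0.4352.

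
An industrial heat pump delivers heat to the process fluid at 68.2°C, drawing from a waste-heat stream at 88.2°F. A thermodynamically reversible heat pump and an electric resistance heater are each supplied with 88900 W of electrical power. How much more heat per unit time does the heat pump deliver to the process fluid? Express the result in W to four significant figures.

In absolute terms T_C = 304.37 K and T_H = 341.35 K, so ΔT = 36.98 K.
COP_Carnot = T_H/ΔT = 341.35/36.98 = 9.231.
The heat pump delivers Q̇_H = COP × Ẇ = 820700 W; the resistance heater delivers Ẇ = 88900 W.
Extra = (COP − 1)·Ẇ = 731800 W.

731800 W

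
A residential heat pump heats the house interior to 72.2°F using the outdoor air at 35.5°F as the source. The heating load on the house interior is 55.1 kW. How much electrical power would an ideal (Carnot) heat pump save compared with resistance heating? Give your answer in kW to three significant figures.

In absolute terms T_C = 275.09 K and T_H = 295.48 K, so ΔT = 20.39 K.
COP_Carnot = T_H/ΔT = 295.48/20.39 = 14.49.
Resistance heating needs Ẇ_res = Q̇_H = 55.10 kW; the reversible heat pump needs only Ẇ_hp = Q̇_H/COP = 3.802 kW.
Saving = 55.10 − 3.802 = 51.30 kW.

51.3 kW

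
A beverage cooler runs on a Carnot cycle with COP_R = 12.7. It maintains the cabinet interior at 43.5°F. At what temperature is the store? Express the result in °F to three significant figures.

83.1 °F

COP_R = T_C/(T_H − T_C) gives T_H − T_C = T_C/COP.
With T_C = 279.54 K, T_H = 279.54 × (1 + 1/12.7) = 301.55 K.
Converting, 301.55 K = 83.12°F.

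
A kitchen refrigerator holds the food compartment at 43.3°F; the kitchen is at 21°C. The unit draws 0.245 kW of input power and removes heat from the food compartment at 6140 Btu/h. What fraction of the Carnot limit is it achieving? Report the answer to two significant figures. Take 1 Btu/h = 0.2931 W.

0.39

Converting, Q̇_C = 6140 Btu/h = 1.800 kW, so COP_actual = Q̇_C/Ẇ = 1.800/0.2450 = 7.345.
In absolute terms T_C = 279.43 K and T_H = 294.15 K, so ΔT = 14.72 K.
COP_Carnot = T_C/ΔT = 279.43/14.72 = 18.98.
η_II = COP_actual/COP_Carnot = 7.345/18.98 = 0.3870.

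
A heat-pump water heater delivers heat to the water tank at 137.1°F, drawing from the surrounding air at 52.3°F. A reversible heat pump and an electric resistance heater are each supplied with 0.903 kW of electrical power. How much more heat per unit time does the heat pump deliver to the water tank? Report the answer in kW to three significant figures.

5.45 kW

In absolute terms T_C = 284.43 K and T_H = 331.54 K, so ΔT = 47.11 K.
COP_Carnot = T_H/ΔT = 331.54/47.11 = 7.037.
The heat pump delivers Q̇_H = COP × Ẇ = 6.355 kW; the resistance heater delivers Ẇ = 0.9030 kW.
Extra = (COP − 1)·Ẇ = 5.452 kW.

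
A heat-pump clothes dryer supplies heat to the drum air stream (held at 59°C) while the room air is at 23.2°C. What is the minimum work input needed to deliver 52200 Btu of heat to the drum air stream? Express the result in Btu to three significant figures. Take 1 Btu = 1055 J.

5630 Btu

In absolute terms T_C = 296.35 K and T_H = 332.15 K, so ΔT = 35.80 K.
The reversible limit is COP_HP = T_H/ΔT = 9.278, so W_min = Q_H/COP = Q_H·ΔT/T_H.
W_min = 52200 × 35.80/332.15 = 5626 Btu.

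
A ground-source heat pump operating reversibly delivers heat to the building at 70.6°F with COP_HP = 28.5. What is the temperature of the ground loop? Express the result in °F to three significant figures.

52.0 °F

COP_HP = T_H/(T_H − T_C) gives T_H − T_C = T_H/COP.
With T_H = 294.59 K, T_C = 294.59 × (1 − 1/28.5) = 284.26 K.
Converting, 284.26 K = 51.99°F.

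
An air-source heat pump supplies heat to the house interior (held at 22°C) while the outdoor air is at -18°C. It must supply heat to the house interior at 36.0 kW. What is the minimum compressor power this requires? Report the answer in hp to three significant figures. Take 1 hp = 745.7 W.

6.54 hp

In absolute terms T_C = 255.15 K and T_H = 295.15 K, so ΔT = 40.00 K.
COP_Carnot = T_H/ΔT = 295.15/40.00 = 7.379.
Ẇ_min = Q̇/COP_Carnot = 36.00/7.379 = 4.879 kW = 6.543 hp.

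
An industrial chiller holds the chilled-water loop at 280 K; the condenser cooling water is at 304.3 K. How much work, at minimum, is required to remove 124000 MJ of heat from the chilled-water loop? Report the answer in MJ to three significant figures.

The reservoir spacing is ΔT = 304.3 − 280 = 24.30 K.
The reversible limit is COP_R = T_C/ΔT = 11.52, so W_min = Q_C/COP = Q_C·ΔT/T_C.
W_min = 124000 × 24.30/280.00 = 10760 MJ.

10800 MJ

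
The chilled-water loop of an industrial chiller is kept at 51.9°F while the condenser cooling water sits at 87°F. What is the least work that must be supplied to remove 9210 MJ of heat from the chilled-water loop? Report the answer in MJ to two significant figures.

In absolute terms T_C = 284.21 K and T_H = 303.71 K, so ΔT = 19.50 K.
The reversible limit is COP_R = T_C/ΔT = 14.57, so W_min = Q_C/COP = Q_C·ΔT/T_C.
W_min = 9210 × 19.50/284.21 = 631.9 MJ.

630 MJ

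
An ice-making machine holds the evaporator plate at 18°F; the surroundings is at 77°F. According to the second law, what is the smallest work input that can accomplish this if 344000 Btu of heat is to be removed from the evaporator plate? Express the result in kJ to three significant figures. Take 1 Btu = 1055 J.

In absolute terms T_C = 265.37 K and T_H = 298.15 K, so ΔT = 32.78 K.
The reversible limit is COP_R = T_C/ΔT = 8.096, so W_min = Q_C/COP = Q_C·ΔT/T_C.
W_min = 344000 × 32.78/265.37 = 42490 Btu = 44830 kJ.

44800 kJ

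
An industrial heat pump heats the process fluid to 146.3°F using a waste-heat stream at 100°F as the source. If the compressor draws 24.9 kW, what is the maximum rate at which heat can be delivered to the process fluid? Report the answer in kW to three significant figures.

In absolute terms T_C = 310.93 K and T_H = 336.65 K, so ΔT = 25.72 K.
COP_Carnot = T_H/ΔT = 336.65/25.72 = 13.09.
Q̇_max = COP_Carnot × Ẇ = 13.09 × 24.90 kW = 325.9 kW.

326 kW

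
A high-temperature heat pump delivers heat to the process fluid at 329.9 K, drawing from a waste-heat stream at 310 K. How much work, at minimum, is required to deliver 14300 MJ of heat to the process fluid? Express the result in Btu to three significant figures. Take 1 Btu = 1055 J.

818000 Btu

The reservoir spacing is ΔT = 329.9 − 310 = 19.90 K.
The reversible limit is COP_HP = T_H/ΔT = 16.58, so W_min = Q_H/COP = Q_H·ΔT/T_H.
W_min = 14300 × 19.90/329.90 = 862.6 MJ = 817600 Btu.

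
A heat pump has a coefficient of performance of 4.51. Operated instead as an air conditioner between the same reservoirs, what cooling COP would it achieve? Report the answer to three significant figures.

3.51

Since Q_H = Q_C + W for any cycle, COP_R = Q_C/W = Q_H/W − 1.
COP_R = 4.51 − 1 = 3.51.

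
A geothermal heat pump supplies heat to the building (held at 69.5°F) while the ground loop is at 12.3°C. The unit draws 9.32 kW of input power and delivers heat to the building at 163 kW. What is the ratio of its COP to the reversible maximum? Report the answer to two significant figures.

0.51

COP_actual = Q̇_H/Ẇ = 163.0/9.320 = 17.49.
In absolute terms T_C = 285.45 K and T_H = 293.98 K, so ΔT = 8.533 K.
COP_Carnot = T_H/ΔT = 293.98/8.533 = 34.45.
η_II = COP_actual/COP_Carnot = 17.49/34.45 = 0.5077.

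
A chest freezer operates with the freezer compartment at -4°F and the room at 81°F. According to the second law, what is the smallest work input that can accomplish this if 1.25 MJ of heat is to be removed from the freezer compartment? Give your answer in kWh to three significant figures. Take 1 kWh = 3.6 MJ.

0.0648 kWh

In absolute terms T_C = 253.15 K and T_H = 300.37 K, so ΔT = 47.22 K.
The reversible limit is COP_R = T_C/ΔT = 5.361, so W_min = Q_C/COP = Q_C·ΔT/T_C.
W_min = 1.250 × 47.22/253.15 = 0.2332 MJ = 0.06477 kWh.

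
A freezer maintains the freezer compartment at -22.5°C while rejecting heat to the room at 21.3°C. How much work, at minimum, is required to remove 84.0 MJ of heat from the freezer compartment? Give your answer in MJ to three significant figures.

14.7 MJ

In absolute terms T_C = 250.65 K and T_H = 294.45 K, so ΔT = 43.80 K.
The reversible limit is COP_R = T_C/ΔT = 5.723, so W_min = Q_C/COP = Q_C·ΔT/T_C.
W_min = 84.00 × 43.80/250.65 = 14.68 MJ.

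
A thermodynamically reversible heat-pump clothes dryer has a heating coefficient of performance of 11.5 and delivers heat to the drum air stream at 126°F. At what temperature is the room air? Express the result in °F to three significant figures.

COP_HP = T_H/(T_H − T_C) gives T_H − T_C = T_H/COP.
With T_H = 325.37 K, T_C = 325.37 × (1 − 1/11.5) = 297.08 K.
Converting, 297.08 K = 75.07°F.

75.1 °F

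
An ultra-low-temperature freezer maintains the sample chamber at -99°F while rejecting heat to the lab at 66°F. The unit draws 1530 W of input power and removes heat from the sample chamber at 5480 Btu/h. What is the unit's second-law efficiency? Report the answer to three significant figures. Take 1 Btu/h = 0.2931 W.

Converting, Q̇_C = 5480 Btu/h = 1606 W, so COP_actual = Q̇_C/Ẇ = 1606/1530 = 1.050.
In absolute terms T_C = 200.37 K and T_H = 292.04 K, so ΔT = 91.67 K.
COP_Carnot = T_C/ΔT = 200.37/91.67 = 2.186.
η_II = COP_actual/COP_Carnot = 1.050/2.186 = 0.4803.

0.480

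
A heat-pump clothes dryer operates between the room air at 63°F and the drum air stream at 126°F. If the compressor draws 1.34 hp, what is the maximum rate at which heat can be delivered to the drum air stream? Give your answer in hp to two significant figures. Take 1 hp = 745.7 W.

In absolute terms T_C = 290.37 K and T_H = 325.37 K, so ΔT = 35.00 K.
COP_Carnot = T_H/ΔT = 325.37/35.00 = 9.296.
Q̇_max = COP_Carnot × Ẇ = 9.296 × 1.340 hp = 12.46 hp.

12 hp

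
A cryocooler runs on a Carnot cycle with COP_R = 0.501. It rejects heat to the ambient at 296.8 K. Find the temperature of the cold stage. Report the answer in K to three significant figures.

For a Carnot refrigerator COP_R = T_C/(T_H − T_C), so T_C = COP·T_H/(1 + COP).
With T_H = 296.80 K, T_C = 0.501 × 296.80/1.501 = 99.07 K.

99.1 K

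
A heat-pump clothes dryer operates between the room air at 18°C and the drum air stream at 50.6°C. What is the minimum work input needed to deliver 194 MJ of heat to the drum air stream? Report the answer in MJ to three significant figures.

In absolute terms T_C = 291.15 K and T_H = 323.75 K, so ΔT = 32.60 K.
The reversible limit is COP_HP = T_H/ΔT = 9.931, so W_min = Q_H/COP = Q_H·ΔT/T_H.
W_min = 194.0 × 32.60/323.75 = 19.53 MJ.

19.5 MJ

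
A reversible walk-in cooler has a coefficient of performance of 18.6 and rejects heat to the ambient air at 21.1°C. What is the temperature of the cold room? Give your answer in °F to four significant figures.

42.96 °F

For a Carnot refrigerator COP_R = T_C/(T_H − T_C), so T_C = COP·T_H/(1 + COP).
With T_H = 294.25 K, T_C = 18.6 × 294.25/19.60 = 279.24 K.
Converting, 279.24 K = 42.96°F.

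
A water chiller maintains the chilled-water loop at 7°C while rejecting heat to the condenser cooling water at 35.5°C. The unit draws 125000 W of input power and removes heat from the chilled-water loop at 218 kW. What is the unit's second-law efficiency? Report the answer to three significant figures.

Converting, Q̇_C = 218.0 kW = 218000 W, so COP_actual = Q̇_C/Ẇ = 218000/125000 = 1.744.
In absolute terms T_C = 280.15 K and T_H = 308.65 K, so ΔT = 28.50 K.
COP_Carnot = T_C/ΔT = 280.15/28.50 = 9.830.
η_II = COP_actual/COP_Carnot = 1.744/9.830 = 0.1774.

0.177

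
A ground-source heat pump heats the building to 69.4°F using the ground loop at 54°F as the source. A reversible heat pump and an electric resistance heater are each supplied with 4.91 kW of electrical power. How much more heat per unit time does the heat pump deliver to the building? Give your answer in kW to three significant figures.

In absolute terms T_C = 285.37 K and T_H = 293.93 K, so ΔT = 8.556 K.
COP_Carnot = T_H/ΔT = 293.93/8.556 = 34.36.
The heat pump delivers Q̇_H = COP × Ẇ = 168.7 kW; the resistance heater delivers Ẇ = 4.910 kW.
Extra = (COP − 1)·Ẇ = 163.8 kW.

164 kW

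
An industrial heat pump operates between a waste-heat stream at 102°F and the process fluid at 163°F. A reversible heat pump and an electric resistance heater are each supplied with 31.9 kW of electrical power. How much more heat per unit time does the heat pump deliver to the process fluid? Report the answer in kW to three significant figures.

294 kW

In absolute terms T_C = 312.04 K and T_H = 345.93 K, so ΔT = 33.89 K.
COP_Carnot = T_H/ΔT = 345.93/33.89 = 10.21.
The heat pump delivers Q̇_H = COP × Ẇ = 325.6 kW; the resistance heater delivers Ẇ = 31.90 kW.
Extra = (COP − 1)·Ẇ = 293.7 kW.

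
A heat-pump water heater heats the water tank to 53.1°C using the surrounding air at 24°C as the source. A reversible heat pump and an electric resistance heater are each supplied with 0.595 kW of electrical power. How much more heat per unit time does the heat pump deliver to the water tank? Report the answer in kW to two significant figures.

In absolute terms T_C = 297.15 K and T_H = 326.25 K, so ΔT = 29.10 K.
COP_Carnot = T_H/ΔT = 326.25/29.10 = 11.21.
The heat pump delivers Q̇_H = COP × Ẇ = 6.671 kW; the resistance heater delivers Ẇ = 0.5950 kW.
Extra = (COP − 1)·Ẇ = 6.076 kW.

6.1 kW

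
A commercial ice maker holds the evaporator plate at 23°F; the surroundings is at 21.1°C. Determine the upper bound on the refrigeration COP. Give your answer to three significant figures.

In absolute terms T_C = 268.15 K and T_H = 294.25 K, so ΔT = 26.10 K.
For a reversible cycle, COP_Carnot = T_C/ΔT = 268.15/26.10 = 10.27.

10.3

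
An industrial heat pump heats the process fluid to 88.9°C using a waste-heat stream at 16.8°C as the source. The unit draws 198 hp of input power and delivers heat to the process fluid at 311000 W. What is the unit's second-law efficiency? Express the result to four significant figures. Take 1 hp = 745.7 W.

Converting, Q̇_H = 311000 W = 417.1 hp, so COP_actual = Q̇_H/Ẇ = 417.1/198.0 = 2.106.
In absolute terms T_C = 289.95 K and T_H = 362.05 K, so ΔT = 72.10 K.
COP_Carnot = T_H/ΔT = 362.05/72.10 = 5.021.
η_II = COP_actual/COP_Carnot = 2.106/5.021 = 0.4195.

0.4195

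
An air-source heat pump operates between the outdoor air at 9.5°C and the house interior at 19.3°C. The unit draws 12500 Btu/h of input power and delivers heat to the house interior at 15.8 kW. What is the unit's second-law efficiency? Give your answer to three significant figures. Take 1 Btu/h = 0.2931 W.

0.145

Converting, Q̇_H = 15.80 kW = 53910 Btu/h, so COP_actual = Q̇_H/Ẇ = 53910/12500 = 4.313.
In absolute terms T_C = 282.65 K and T_H = 292.45 K, so ΔT = 9.800 K.
COP_Carnot = T_H/ΔT = 292.45/9.800 = 29.84.
η_II = COP_actual/COP_Carnot = 4.313/29.84 = 0.1445.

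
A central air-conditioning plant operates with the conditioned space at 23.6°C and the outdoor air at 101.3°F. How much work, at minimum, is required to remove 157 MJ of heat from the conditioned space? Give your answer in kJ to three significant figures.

In absolute terms T_C = 296.75 K and T_H = 311.65 K, so ΔT = 14.90 K.
The reversible limit is COP_R = T_C/ΔT = 19.92, so W_min = Q_C/COP = Q_C·ΔT/T_C.
W_min = 157.0 × 14.90/296.75 = 7.883 MJ = 7883 kJ.

7880 kJ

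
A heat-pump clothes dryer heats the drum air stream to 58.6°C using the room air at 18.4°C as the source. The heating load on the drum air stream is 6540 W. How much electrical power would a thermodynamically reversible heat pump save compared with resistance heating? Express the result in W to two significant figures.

In absolute terms T_C = 291.55 K and T_H = 331.75 K, so ΔT = 40.20 K.
COP_Carnot = T_H/ΔT = 331.75/40.20 = 8.252.
Resistance heating needs Ẇ_res = Q̇_H = 6540 W; the reversible heat pump needs only Ẇ_hp = Q̇_H/COP = 792.5 W.
Saving = 6540 − 792.5 = 5748 W.

5700 W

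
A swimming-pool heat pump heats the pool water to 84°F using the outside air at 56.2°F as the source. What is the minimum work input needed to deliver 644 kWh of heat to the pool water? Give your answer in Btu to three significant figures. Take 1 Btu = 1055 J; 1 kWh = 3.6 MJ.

112000 Btu

In absolute terms T_C = 286.59 K and T_H = 302.04 K, so ΔT = 15.44 K.
The reversible limit is COP_HP = T_H/ΔT = 19.56, so W_min = Q_H/COP = Q_H·ΔT/T_H.
W_min = 644.0 × 15.44/302.04 = 32.93 kWh = 112400 Btu.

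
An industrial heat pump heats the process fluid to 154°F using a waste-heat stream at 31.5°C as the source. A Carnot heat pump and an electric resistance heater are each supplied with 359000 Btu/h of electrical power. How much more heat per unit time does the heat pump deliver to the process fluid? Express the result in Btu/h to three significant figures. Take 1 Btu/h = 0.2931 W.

3010000 Btu/h

In absolute terms T_C = 304.65 K and T_H = 340.93 K, so ΔT = 36.28 K.
COP_Carnot = T_H/ΔT = 340.93/36.28 = 9.398.
The heat pump delivers Q̇_H = COP × Ẇ = 3374000 Btu/h; the resistance heater delivers Ẇ = 359000 Btu/h.
Extra = (COP − 1)·Ẇ = 3015000 Btu/h.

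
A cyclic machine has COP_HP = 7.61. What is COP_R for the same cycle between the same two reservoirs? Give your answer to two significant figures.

Since Q_H = Q_C + W for any cycle, COP_R = Q_C/W = Q_H/W − 1.
COP_R = 7.61 − 1 = 6.61.

6.6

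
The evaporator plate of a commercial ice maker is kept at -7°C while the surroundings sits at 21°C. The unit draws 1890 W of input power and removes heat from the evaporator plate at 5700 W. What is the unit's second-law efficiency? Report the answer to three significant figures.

0.317

COP_actual = Q̇_C/Ẇ = 5700/1890 = 3.016.
In absolute terms T_C = 266.15 K and T_H = 294.15 K, so ΔT = 28.00 K.
COP_Carnot = T_C/ΔT = 266.15/28.00 = 9.505.
η_II = COP_actual/COP_Carnot = 3.016/9.505 = 0.3173.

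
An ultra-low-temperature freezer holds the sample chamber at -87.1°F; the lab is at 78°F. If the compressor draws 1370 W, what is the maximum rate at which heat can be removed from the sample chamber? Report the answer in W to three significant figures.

In absolute terms T_C = 206.98 K and T_H = 298.71 K, so ΔT = 91.72 K.
COP_Carnot = T_C/ΔT = 206.98/91.72 = 2.257.
Q̇_max = COP_Carnot × Ẇ = 2.257 × 1370 W = 3092 W.

3090 W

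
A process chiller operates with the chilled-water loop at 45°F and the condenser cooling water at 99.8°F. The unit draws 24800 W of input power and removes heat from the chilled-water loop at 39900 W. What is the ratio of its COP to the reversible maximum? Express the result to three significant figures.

COP_actual = Q̇_C/Ẇ = 39900/24800 = 1.609.
In absolute terms T_C = 280.37 K and T_H = 310.82 K, so ΔT = 30.44 K.
COP_Carnot = T_C/ΔT = 280.37/30.44 = 9.209.
η_II = COP_actual/COP_Carnot = 1.609/9.209 = 0.1747.

0.175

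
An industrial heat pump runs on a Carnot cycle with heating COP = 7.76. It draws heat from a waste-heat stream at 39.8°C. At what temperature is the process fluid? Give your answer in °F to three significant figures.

187 °F

COP_HP = T_H/(T_H − T_C) rearranges to T_H = COP·T_C/(COP − 1).
With T_C = 312.95 K, T_H = 7.76 × 312.95/6.760 = 359.24 K.
Converting, 359.24 K = 186.97°F.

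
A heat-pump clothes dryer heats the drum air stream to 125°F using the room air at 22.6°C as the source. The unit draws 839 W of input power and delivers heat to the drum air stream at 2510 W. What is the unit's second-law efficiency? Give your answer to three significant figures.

COP_actual = Q̇_H/Ẇ = 2510/839.0 = 2.992.
In absolute terms T_C = 295.75 K and T_H = 324.82 K, so ΔT = 29.07 K.
COP_Carnot = T_H/ΔT = 324.82/29.07 = 11.17.
η_II = COP_actual/COP_Carnot = 2.992/11.17 = 0.2677.

0.268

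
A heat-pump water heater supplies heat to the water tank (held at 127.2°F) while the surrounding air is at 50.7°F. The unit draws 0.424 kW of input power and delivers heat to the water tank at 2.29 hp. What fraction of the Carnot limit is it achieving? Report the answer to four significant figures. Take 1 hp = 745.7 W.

Converting, Q̇_H = 2.290 hp = 1.708 kW, so COP_actual = Q̇_H/Ẇ = 1.708/0.4240 = 4.027.
In absolute terms T_C = 283.54 K and T_H = 326.04 K, so ΔT = 42.50 K.
COP_Carnot = T_H/ΔT = 326.04/42.50 = 7.672.
η_II = COP_actual/COP_Carnot = 4.027/7.672 = 0.5250.

0.5250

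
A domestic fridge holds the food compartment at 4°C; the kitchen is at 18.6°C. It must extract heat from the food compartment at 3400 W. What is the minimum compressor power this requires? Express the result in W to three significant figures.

179 W

In absolute terms T_C = 277.15 K and T_H = 291.75 K, so ΔT = 14.60 K.
COP_Carnot = T_C/ΔT = 277.15/14.60 = 18.98.
Ẇ_min = Q̇/COP_Carnot = 3400/18.98 = 179.1 W.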